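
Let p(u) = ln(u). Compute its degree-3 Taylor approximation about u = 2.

Apply the Taylor formula c_k = f^(k)(a)/k!.
p(2) = ln(2)
p′(2) = 1/2
p′′(2) = -1/4
p′′′(2) = 1/4

(u - 2)^3/24 - (u - 2)^2/8 + (u - 2)/2 + ln(2)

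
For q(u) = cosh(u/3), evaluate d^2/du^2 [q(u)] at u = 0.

1/9

The coefficient of u^2 in the expansion is 1/18, so q′′(0) = 2! * (1/18) = 1/9.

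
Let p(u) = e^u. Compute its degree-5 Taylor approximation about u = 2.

p(2) = e^(2)
p′(2) = e^(2)
p′′(2) = e^(2)
p′′′(2) = e^(2)
p^(4)(2) = e^(2)
p^(5)(2) = e^(2)
The Taylor polynomial is Σ p^(k)(2)/k! · (u - 2)^k.

(u - 2)^5*e^(2)/120 + (u - 2)^4*e^(2)/24 + (u - 2)^3*e^(2)/6 + (u - 2)^2*e^(2)/2 + (u - 2)*e^(2) + e^(2)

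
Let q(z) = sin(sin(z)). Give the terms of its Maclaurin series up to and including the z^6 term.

z^5/10 - z^3/3 + z

Let u equal the inner series; expand the outer function in u and truncate.
[z^0] = 0;  [z^1] = 1;  [z^2] = 0;  [z^3] = -1/3;  [z^4] = 0;  [z^5] = 1/10;  [z^6] = 0.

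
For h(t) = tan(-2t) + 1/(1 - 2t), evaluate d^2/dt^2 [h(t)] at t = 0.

8

Expand each term separately and add.
From the series, [t^2] h = 4; multiply by 2! = 2 to get 8.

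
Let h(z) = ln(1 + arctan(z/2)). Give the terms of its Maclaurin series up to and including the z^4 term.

Let u equal the inner series; expand the outer function in u and truncate.
h(0) = 0
h′(0) = 1/2
h′′(0) = -1/4
h′′′(0) = 0
h^(4)(0) = 1/8
Then c_k = h^(k)(0)/k! gives each Taylor coefficient.

z^4/192 - z^2/8 + z/2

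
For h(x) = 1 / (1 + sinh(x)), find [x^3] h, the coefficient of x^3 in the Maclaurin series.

Write 1/(1+u) = 1 - u + u^2 - u^3 + ... and substitute the series for u.
So c_3 = h′′′(0)/3! = -7/6.

-7/6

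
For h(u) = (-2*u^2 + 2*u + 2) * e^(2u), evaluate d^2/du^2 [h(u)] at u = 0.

12

Multiply each power in the prefactor through the base expansion.
From the series, [u^2] h = 6; multiply by 2! = 2 to get 12.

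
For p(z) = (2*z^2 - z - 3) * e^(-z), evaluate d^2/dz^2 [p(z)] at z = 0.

Shift and add copies of the series according to the polynomial's terms.
The coefficient of z^2 in the expansion is 3/2, so p′′(0) = 2! * (3/2) = 3.

3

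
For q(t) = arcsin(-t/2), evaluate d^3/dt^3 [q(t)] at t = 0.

-1/8

The coefficient of t^3 in the expansion is -1/48, so q′′′(0) = 3! * (-1/48) = -1/8.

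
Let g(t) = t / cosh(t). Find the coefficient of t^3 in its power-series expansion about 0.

Write the quotient as an unknown series and match coefficients against numerator = denominator · series.
g(0) = 0
g′(0) = 1
g′′(0) = 0
g′′′(0) = -3
So c_3 = g′′′(0)/3! = -1/2.

-1/2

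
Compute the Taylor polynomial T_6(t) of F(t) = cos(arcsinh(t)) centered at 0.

-17*t^6/144 + 5*t^4/24 - t^2/2 + 1

Compose series: expand the inner function first, then feed it into the outer expansion.
F(0) = 1
F′(0) = 0
F′′(0) = -1
F′′′(0) = 0
F^(4)(0) = 5
F^(5)(0) = 0
F^(6)(0) = -85
Then c_k = F^(k)(0)/k! gives each Taylor coefficient.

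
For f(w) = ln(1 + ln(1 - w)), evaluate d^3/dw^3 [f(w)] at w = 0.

-7

Compose series: expand the inner function first, then feed it into the outer expansion.
The coefficient of w^3 in the expansion is -7/6, so f′′′(0) = 3! * (-7/6) = -7.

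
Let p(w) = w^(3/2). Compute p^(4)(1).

9/16

The coefficient of (w - 1)^4 in the expansion is 3/128, so p^(4)(1) = 4! * (3/128) = 9/16.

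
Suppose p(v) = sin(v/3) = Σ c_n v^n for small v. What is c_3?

p(0) = 0
p′(0) = 1/3
p′′(0) = 0
p′′′(0) = -1/27
Then c_k = p^(k)(0)/k! gives each Taylor coefficient.

-1/162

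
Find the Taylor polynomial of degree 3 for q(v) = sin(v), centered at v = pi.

(v - pi)^3/6 - (v - pi)

Compute the successive derivatives at the expansion point and divide by k!.
q(pi) = 0
q′(pi) = -1
q′′(pi) = 0
q′′′(pi) = 1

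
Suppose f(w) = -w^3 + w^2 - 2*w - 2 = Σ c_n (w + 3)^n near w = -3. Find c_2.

Compute the successive derivatives at the expansion point and divide by k!.
f(-3) = 40
f′(-3) = -35
f′′(-3) = 20
Dividing each by k! gives the coefficients c_0, ..., c_2.

10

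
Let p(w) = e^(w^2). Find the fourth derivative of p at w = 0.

12

The coefficient of w^4 in the expansion is 1/2, so p^(4)(0) = 4! * (1/2) = 12.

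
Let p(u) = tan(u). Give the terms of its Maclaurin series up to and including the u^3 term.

u^3/3 + u

Use the known series and substitute for the argument.
p(0) = 0
p′(0) = 1
p′′(0) = 0
p′′′(0) = 2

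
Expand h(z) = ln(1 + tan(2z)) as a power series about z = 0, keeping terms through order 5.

Let u equal the inner series; expand the outer function in u and truncate.
h(0) = 0
h′(0) = 2
h′′(0) = -4
h′′′(0) = 32
h^(4)(0) = -224
h^(5)(0) = 2560
Then c_k = h^(k)(0)/k! gives each Taylor coefficient.

64*z^5/3 - 28*z^4/3 + 16*z^3/3 - 2*z^2 + 2*z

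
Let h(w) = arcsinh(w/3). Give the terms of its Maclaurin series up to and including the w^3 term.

-w^3/162 + w/3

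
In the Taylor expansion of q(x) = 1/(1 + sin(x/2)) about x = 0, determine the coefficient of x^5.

Substitute the inner expansion into the outer series and collect powers.
q(0) = 1
q′(0) = -1/2
q′′(0) = 1/2
q′′′(0) = -5/8
q^(4)(0) = 1
q^(5)(0) = -61/32

-61/3840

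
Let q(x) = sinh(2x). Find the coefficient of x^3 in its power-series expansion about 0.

Use the known series and substitute for the argument.

4/3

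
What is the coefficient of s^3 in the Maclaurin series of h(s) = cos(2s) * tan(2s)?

Expand each factor separately, then convolve coefficients.
h(0) = 0
h′(0) = 2
h′′(0) = 0
h′′′(0) = -8
So c_3 = h′′′(0)/3! = -4/3.

-4/3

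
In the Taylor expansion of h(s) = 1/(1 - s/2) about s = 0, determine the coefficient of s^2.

1/4

h(0) = 1
h′(0) = 1/2
h′′(0) = 1/2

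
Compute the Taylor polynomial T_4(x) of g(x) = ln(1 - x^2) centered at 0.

g(0) = 0
g′(0) = 0
g′′(0) = -2
g′′′(0) = 0
g^(4)(0) = -12

-x^4/2 - x^2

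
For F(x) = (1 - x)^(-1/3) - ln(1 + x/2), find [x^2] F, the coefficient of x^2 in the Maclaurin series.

Expand each term separately and add.
[x^0] = 1;  [x^1] = -1/6;  [x^2] = 25/72.

25/72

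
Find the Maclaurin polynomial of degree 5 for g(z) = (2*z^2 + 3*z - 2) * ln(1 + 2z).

Distribute the polynomial across the series and collect like powers.

-292*z^5/15 + 12*z^4 - 22*z^3/3 + 10*z^2 - 4*z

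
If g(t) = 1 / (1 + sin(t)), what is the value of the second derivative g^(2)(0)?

Write 1/(1+u) = 1 - u + u^2 - u^3 + ... and substitute the series for u.
The coefficient of t^2 in the expansion is 1, so g′′(0) = 2! * (1) = 2.

2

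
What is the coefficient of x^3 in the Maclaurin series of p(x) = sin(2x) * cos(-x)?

-7/3

Take the Cauchy product of the two expansions.
[x^0] = 0;  [x^1] = 2;  [x^2] = 0;  [x^3] = -7/3.
So c_3 = p′′′(0)/3! = -7/3.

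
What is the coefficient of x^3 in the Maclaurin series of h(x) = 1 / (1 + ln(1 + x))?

Use the geometric series for the reciprocal, then substitute.
[x^0] = 1;  [x^1] = -1;  [x^2] = 3/2;  [x^3] = -7/3.

-7/3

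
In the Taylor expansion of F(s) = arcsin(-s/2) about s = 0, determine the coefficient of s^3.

-1/48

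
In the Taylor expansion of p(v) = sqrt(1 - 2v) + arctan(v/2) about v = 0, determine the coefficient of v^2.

Expand each term separately and add.
p(0) = 1
p′(0) = -1/2
p′′(0) = -1

-1/2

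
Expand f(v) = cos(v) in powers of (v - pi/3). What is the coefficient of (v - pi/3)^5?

Use the known series and substitute for the argument.
So c_5 = f^(5)(pi/3)/5! = -sqrt(3)/240.

-sqrt(3)/240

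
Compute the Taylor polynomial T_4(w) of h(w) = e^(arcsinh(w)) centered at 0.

-w^4/8 + w^2/2 + w + 1

Plug the Maclaurin series of the inner function into that of the outer and collect terms.
h(0) = 1
h′(0) = 1
h′′(0) = 1
h′′′(0) = 0
h^(4)(0) = -3
Then c_k = h^(k)(0)/k! gives each Taylor coefficient.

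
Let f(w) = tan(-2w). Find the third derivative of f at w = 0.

-16

The coefficient of w^3 in the expansion is -8/3, so f′′′(0) = 3! * (-8/3) = -16.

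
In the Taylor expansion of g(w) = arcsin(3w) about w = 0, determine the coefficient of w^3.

[w^0] = 0;  [w^1] = 3;  [w^2] = 0;  [w^3] = 9/2.
So c_3 = g′′′(0)/3! = 9/2.

9/2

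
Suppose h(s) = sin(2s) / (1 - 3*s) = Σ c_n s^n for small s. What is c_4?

Expand 1/(denominator) as a geometric series and multiply by the numerator's series.
h(0) = 0
h′(0) = 2
h′′(0) = 12
h′′′(0) = 100
h^(4)(0) = 1200
Dividing each by k! gives the coefficients c_0, ..., c_4.

50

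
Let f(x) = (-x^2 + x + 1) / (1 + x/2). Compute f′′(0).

-5/2

Multiply each power in the prefactor through the base expansion.
The coefficient of x^2 in the expansion is -5/4, so f′′(0) = 2! * (-5/4) = -5/2.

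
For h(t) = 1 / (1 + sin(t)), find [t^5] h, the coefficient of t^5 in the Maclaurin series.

-61/120

Use the geometric series for the reciprocal, then substitute.
[t^0] = 1;  [t^1] = -1;  [t^2] = 1;  [t^3] = -5/6;  [t^4] = 2/3;  [t^5] = -61/120.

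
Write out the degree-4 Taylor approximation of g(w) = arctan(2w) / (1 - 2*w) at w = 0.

32*w^4/3 + 16*w^3/3 + 4*w^2 + 2*w

Multiply the numerator's expansion by the denominator's geometric series.
[w^0] = 0;  [w^1] = 2;  [w^2] = 4;  [w^3] = 16/3;  [w^4] = 32/3.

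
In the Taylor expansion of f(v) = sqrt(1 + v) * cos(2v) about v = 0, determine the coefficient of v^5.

181/768

Multiply the two series term by term and collect like powers.
f(0) = 1
f′(0) = 1/2
f′′(0) = -17/4
f′′′(0) = -45/8
f^(4)(0) = 337/16
f^(5)(0) = 905/32
So c_5 = f^(5)(0)/5! = 181/768.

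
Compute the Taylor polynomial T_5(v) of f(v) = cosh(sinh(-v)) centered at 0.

5*v^4/24 + v^2/2 + 1

Let u equal the inner series; expand the outer function in u and truncate.
f(0) = 1
f′(0) = 0
f′′(0) = 1
f′′′(0) = 0
f^(4)(0) = 5
f^(5)(0) = 0
The Taylor polynomial is Σ f^(k)(0)/k! · v^k.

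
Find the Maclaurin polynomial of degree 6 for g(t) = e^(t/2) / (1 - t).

75973*t^6/46080 + 6331*t^5/3840 + 211*t^4/128 + 79*t^3/48 + 13*t^2/8 + 3*t/2 + 1

Take the Cauchy product of the two expansions.
g(0) = 1
g′(0) = 3/2
g′′(0) = 13/4
g′′′(0) = 79/8
g^(4)(0) = 633/16
g^(5)(0) = 6331/32
g^(6)(0) = 75973/64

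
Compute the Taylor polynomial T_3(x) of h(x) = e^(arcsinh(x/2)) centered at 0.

x^2/8 + x/2 + 1

Let u equal the inner series; expand the outer function in u and truncate.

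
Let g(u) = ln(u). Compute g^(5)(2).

3/4

Use the known series and substitute for the argument.
From the series, [(u - 2)^5] g = 1/160; multiply by 5! = 120 to get 3/4.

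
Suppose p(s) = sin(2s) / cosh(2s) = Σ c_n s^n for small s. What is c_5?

48/5

Write the quotient as an unknown series and match coefficients against numerator = denominator · series.
p(0) = 0
p′(0) = 2
p′′(0) = 0
p′′′(0) = -32
p^(4)(0) = 0
p^(5)(0) = 1152
The Taylor polynomial is Σ p^(k)(0)/k! · s^k.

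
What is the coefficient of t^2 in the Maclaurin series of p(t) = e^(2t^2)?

[t^0] = 1;  [t^1] = 0;  [t^2] = 2.

2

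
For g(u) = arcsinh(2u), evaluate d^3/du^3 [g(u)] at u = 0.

-8

Use the known series and substitute for the argument.
The coefficient of u^3 in the expansion is -4/3, so g′′′(0) = 3! * (-4/3) = -8.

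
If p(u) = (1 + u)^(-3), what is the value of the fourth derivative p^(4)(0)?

360

Differentiate repeatedly and evaluate at the center.
The coefficient of u^4 in the expansion is 15, so p^(4)(0) = 4! * (15) = 360.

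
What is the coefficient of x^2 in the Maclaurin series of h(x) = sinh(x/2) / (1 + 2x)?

Write out both Maclaurin series and multiply, keeping only the needed powers.
h(0) = 0
h′(0) = 1/2
h′′(0) = -2

-1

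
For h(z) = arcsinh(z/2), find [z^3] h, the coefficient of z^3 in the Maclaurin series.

-1/48

Differentiate repeatedly and evaluate at the center.
h(0) = 0
h′(0) = 1/2
h′′(0) = 0
h′′′(0) = -1/8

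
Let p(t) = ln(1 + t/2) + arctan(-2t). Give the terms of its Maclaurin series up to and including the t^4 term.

Combine the two series term by term.
p(0) = 0
p′(0) = -3/2
p′′(0) = -1/4
p′′′(0) = 65/4
p^(4)(0) = -3/8
Dividing each by k! gives the coefficients c_0, ..., c_4.

-t^4/64 + 65*t^3/24 - t^2/8 - 3*t/2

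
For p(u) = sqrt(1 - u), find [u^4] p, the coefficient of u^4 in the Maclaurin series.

-5/128

Differentiate repeatedly and evaluate at the center.
[u^0] = 1;  [u^1] = -1/2;  [u^2] = -1/8;  [u^3] = -1/16;  [u^4] = -5/128.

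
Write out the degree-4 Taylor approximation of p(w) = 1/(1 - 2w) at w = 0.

p(0) = 1
p′(0) = 2
p′′(0) = 8
p′′′(0) = 48
p^(4)(0) = 384

16*w^4 + 8*w^3 + 4*w^2 + 2*w + 1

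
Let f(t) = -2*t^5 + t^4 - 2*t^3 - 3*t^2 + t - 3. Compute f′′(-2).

Differentiate repeatedly and evaluate at the center.
The coefficient of (t + 2)^2 in the expansion is 193, so f′′(-2) = 2! * (193) = 386.

386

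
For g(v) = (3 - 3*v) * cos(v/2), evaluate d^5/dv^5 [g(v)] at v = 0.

Multiply each power in the prefactor through the base expansion.
The coefficient of v^5 in the expansion is -1/128, so g^(5)(0) = 5! * (-1/128) = -15/16.

-15/16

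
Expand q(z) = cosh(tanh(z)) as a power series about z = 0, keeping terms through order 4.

-7*z^4/24 + z^2/2 + 1

Let u equal the inner series; expand the outer function in u and truncate.
[z^0] = 1;  [z^1] = 0;  [z^2] = 1/2;  [z^3] = 0;  [z^4] = -7/24.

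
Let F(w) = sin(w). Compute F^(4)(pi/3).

sqrt(3)/2

From the series, [(w - pi/3)^4] F = sqrt(3)/48; multiply by 4! = 24 to get sqrt(3)/2.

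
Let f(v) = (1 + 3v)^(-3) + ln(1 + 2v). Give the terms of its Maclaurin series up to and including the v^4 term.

Add the two expansions coefficient-wise.
[v^0] = 1;  [v^1] = -7;  [v^2] = 52;  [v^3] = -802/3;  [v^4] = 1211.

1211*v^4 - 802*v^3/3 + 52*v^2 - 7*v + 1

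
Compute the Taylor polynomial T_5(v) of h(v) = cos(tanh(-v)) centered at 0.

3*v^4/8 - v^2/2 + 1

Compose series: expand the inner function first, then feed it into the outer expansion.
[v^0] = 1;  [v^1] = 0;  [v^2] = -1/2;  [v^3] = 0;  [v^4] = 3/8;  [v^5] = 0.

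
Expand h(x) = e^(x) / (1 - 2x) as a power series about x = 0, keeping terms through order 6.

75973*x^6/720 + 6331*x^5/120 + 211*x^4/8 + 79*x^3/6 + 13*x^2/2 + 3*x + 1

Multiply the two series term by term and collect like powers.
[x^0] = 1;  [x^1] = 3;  [x^2] = 13/2;  [x^3] = 79/6;  [x^4] = 211/8;  [x^5] = 6331/120;  [x^6] = 75973/720.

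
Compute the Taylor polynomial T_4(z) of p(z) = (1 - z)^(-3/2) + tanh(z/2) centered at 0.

Expand each term separately and add.
[z^0] = 1;  [z^1] = 2;  [z^2] = 15/8;  [z^3] = 103/48;  [z^4] = 315/128.

315*z^4/128 + 103*z^3/48 + 15*z^2/8 + 2*z + 1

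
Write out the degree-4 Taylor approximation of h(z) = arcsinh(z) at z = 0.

-z^3/6 + z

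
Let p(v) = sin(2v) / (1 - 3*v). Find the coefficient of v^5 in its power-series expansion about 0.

Expand 1/(denominator) as a geometric series and multiply by the numerator's series.
p(0) = 0
p′(0) = 2
p′′(0) = 12
p′′′(0) = 100
p^(4)(0) = 1200
p^(5)(0) = 18032
So c_5 = p^(5)(0)/5! = 2254/15.

2254/15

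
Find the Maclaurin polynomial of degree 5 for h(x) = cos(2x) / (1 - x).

Use 1/(1 - r) = Σ r^k on the denominator, then take the Cauchy product.
h(0) = 1
h′(0) = 1
h′′(0) = -2
h′′′(0) = -6
h^(4)(0) = -8
h^(5)(0) = -40

-x^5/3 - x^4/3 - x^3 - x^2 + x + 1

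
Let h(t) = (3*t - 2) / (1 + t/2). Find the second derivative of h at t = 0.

Multiply each power in the prefactor through the base expansion.
The coefficient of t^2 in the expansion is -2, so h′′(0) = 2! * (-2) = -4.

-4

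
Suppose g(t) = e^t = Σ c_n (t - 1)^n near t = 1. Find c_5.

g(1) = e
g′(1) = e
g′′(1) = e
g′′′(1) = e
g^(4)(1) = e
g^(5)(1) = e

e/120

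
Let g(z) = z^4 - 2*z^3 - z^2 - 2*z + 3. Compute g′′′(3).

60

Use the known series and substitute for the argument.
The coefficient of (z - 3)^3 in the expansion is 10, so g′′′(3) = 3! * (10) = 60.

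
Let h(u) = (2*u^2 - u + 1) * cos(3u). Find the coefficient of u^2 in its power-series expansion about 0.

Shift and add copies of the series according to the polynomial's terms.

-5/2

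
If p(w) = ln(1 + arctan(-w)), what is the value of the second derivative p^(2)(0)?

Compose series: expand the inner function first, then feed it into the outer expansion.
The coefficient of w^2 in the expansion is -1/2, so p′′(0) = 2! * (-1/2) = -1.

-1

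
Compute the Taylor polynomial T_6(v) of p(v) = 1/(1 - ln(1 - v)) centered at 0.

19*v^6/360 - 7*v^5/60 + v^4/6 - v^3/3 + v^2/2 - v + 1

Plug the Maclaurin series of the inner function into that of the outer and collect terms.
p(0) = 1
p′(0) = -1
p′′(0) = 1
p′′′(0) = -2
p^(4)(0) = 4
p^(5)(0) = -14
p^(6)(0) = 38
Dividing each by k! gives the coefficients c_0, ..., c_6.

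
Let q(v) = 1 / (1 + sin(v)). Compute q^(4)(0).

16

Write 1/(1+u) = 1 - u + u^2 - u^3 + ... and substitute the series for u.
From the series, [v^4] q = 2/3; multiply by 4! = 24 to get 16.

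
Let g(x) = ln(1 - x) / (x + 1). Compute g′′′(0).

Expand 1/(denominator) as a geometric series and multiply by the numerator's series.
From the series, [x^3] g = -5/6; multiply by 3! = 6 to get -5.

-5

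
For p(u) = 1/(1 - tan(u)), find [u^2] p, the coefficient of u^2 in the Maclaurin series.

1

Compose series: expand the inner function first, then feed it into the outer expansion.
p(0) = 1
p′(0) = 1
p′′(0) = 2
So c_2 = p′′(0)/2! = 1.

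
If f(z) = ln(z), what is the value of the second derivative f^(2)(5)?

Differentiate repeatedly and evaluate at the center.
The coefficient of (z - 5)^2 in the expansion is -1/50, so f′′(5) = 2! * (-1/50) = -1/25.

-1/25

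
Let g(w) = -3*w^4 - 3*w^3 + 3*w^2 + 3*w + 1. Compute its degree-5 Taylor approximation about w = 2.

g(2) = -53
g′(2) = -117
g′′(2) = -174
g′′′(2) = -162
g^(4)(2) = -72
g^(5)(2) = 0

-3*(w - 2)^4 - 27*(w - 2)^3 - 87*(w - 2)^2 - 117*(w - 2) - 53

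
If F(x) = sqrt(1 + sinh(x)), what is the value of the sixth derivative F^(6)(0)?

-2401/64

Compose series: expand the inner function first, then feed it into the outer expansion.
From the series, [x^6] F = -2401/46080; multiply by 6! = 720 to get -2401/64.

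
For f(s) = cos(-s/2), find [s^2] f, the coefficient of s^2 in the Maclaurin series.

-1/8

f(0) = 1
f′(0) = 0
f′′(0) = -1/4
So c_2 = f′′(0)/2! = -1/8.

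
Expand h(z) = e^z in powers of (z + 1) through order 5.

(z + 1)^5*e^(-1)/120 + (z + 1)^4*e^(-1)/24 + (z + 1)^3*e^(-1)/6 + (z + 1)^2*e^(-1)/2 + (z + 1)*e^(-1) + e^(-1)

h(-1) = e^(-1)
h′(-1) = e^(-1)
h′′(-1) = e^(-1)
h′′′(-1) = e^(-1)
h^(4)(-1) = e^(-1)
h^(5)(-1) = e^(-1)
The Taylor polynomial is Σ h^(k)(-1)/k! · (z + 1)^k.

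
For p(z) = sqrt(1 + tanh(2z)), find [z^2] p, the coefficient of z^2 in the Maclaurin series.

-1/2

Plug the Maclaurin series of the inner function into that of the outer and collect terms.
p(0) = 1
p′(0) = 1
p′′(0) = -1
So c_2 = p′′(0)/2! = -1/2.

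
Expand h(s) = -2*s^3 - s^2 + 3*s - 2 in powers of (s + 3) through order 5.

Apply the Taylor formula c_k = f^(k)(a)/k!.

-2*(s + 3)^3 + 17*(s + 3)^2 - 45*(s + 3) + 34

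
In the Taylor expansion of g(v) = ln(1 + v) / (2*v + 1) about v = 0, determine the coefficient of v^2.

Use 1/(1 - r) = Σ r^k on the denominator, then take the Cauchy product.
g(0) = 0
g′(0) = 1
g′′(0) = -5

-5/2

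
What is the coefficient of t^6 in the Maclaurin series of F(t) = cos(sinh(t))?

1/240

Plug the Maclaurin series of the inner function into that of the outer and collect terms.
F(0) = 1
F′(0) = 0
F′′(0) = -1
F′′′(0) = 0
F^(4)(0) = -3
F^(5)(0) = 0
F^(6)(0) = 3
Then c_k = F^(k)(0)/k! gives each Taylor coefficient.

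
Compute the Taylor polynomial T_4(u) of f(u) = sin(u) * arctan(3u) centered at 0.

Multiply the two series term by term and collect like powers.
[u^0] = 0;  [u^1] = 0;  [u^2] = 3;  [u^3] = 0;  [u^4] = -19/2.

-19*u^4/2 + 3*u^2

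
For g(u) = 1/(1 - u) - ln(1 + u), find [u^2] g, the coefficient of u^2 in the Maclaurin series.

3/2

Expand each term separately and add.
g(0) = 1
g′(0) = 0
g′′(0) = 3
Dividing each by k! gives the coefficients c_0, ..., c_2.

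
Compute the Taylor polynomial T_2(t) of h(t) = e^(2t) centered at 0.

2*t^2 + 2*t + 1

Differentiate repeatedly and evaluate at the center.
h(0) = 1
h′(0) = 2
h′′(0) = 4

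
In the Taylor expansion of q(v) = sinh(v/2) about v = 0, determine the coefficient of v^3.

1/48

Apply the Taylor formula c_k = f^(k)(a)/k!.
q(0) = 0
q′(0) = 1/2
q′′(0) = 0
q′′′(0) = 1/8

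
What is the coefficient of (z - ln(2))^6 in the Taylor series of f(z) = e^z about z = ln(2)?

1/360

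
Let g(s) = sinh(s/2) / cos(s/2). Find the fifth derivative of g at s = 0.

9/8

Divide the numerator series by the denominator series (power-series long division).
From the series, [s^5] g = 3/320; multiply by 5! = 120 to get 9/8.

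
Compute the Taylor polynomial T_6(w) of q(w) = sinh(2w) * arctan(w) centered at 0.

2*w^6/9 + 2*w^4/3 + 2*w^2

Write out both Maclaurin series and multiply, keeping only the needed powers.
q(0) = 0
q′(0) = 0
q′′(0) = 4
q′′′(0) = 0
q^(4)(0) = 16
q^(5)(0) = 0
q^(6)(0) = 160
The Taylor polynomial is Σ q^(k)(0)/k! · w^k.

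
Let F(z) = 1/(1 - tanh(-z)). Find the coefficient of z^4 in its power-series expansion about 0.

1/3

Plug the Maclaurin series of the inner function into that of the outer and collect terms.
So c_4 = F^(4)(0)/4! = 1/3.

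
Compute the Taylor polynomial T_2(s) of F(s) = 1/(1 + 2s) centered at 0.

[s^0] = 1;  [s^1] = -2;  [s^2] = 4.

4*s^2 - 2*s + 1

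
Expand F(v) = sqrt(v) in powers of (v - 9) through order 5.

F(9) = 3
F′(9) = 1/6
F′′(9) = -1/108
F′′′(9) = 1/648
F^(4)(9) = -5/11664
F^(5)(9) = 35/209952

7*(v - 9)^5/5038848 - 5*(v - 9)^4/279936 + (v - 9)^3/3888 - (v - 9)^2/216 + (v - 9)/6 + 3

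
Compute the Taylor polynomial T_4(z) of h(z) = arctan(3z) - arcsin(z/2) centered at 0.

-433*z^3/48 + 5*z/2

Add the two expansions coefficient-wise.
[z^0] = 0;  [z^1] = 5/2;  [z^2] = 0;  [z^3] = -433/48;  [z^4] = 0.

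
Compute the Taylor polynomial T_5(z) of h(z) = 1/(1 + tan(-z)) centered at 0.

32*z^5/15 + 5*z^4/3 + 4*z^3/3 + z^2 + z + 1

Plug the Maclaurin series of the inner function into that of the outer and collect terms.
[z^0] = 1;  [z^1] = 1;  [z^2] = 1;  [z^3] = 4/3;  [z^4] = 5/3;  [z^5] = 32/15.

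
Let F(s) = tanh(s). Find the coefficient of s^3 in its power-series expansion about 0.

-1/3

Apply the Taylor formula c_k = f^(k)(a)/k!.
F(0) = 0
F′(0) = 1
F′′(0) = 0
F′′′(0) = -2
The Taylor polynomial is Σ F^(k)(0)/k! · s^k.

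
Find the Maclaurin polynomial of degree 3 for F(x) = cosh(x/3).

Differentiate repeatedly and evaluate at the center.

x^2/18 + 1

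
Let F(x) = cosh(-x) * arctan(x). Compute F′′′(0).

Take the Cauchy product of the two expansions.
The coefficient of x^3 in the expansion is 1/6, so F′′′(0) = 3! * (1/6) = 1.

1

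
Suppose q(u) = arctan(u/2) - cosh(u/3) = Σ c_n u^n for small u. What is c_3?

-1/24

Add the two expansions coefficient-wise.
q(0) = -1
q′(0) = 1/2
q′′(0) = -1/9
q′′′(0) = -1/4
Dividing each by k! gives the coefficients c_0, ..., c_3.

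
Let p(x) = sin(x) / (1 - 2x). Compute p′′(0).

Multiply the two series term by term and collect like powers.
From the series, [x^2] p = 2; multiply by 2! = 2 to get 4.

4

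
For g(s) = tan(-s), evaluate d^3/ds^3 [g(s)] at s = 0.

Apply the Taylor formula c_k = f^(k)(a)/k!.
The coefficient of s^3 in the expansion is -1/3, so g′′′(0) = 3! * (-1/3) = -2.

-2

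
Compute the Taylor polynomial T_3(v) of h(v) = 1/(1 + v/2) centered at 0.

[v^0] = 1;  [v^1] = -1/2;  [v^2] = 1/4;  [v^3] = -1/8.

-v^3/8 + v^2/4 - v/2 + 1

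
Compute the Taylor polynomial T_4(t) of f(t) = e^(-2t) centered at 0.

2*t^4/3 - 4*t^3/3 + 2*t^2 - 2*t + 1

f(0) = 1
f′(0) = -2
f′′(0) = 4
f′′′(0) = -8
f^(4)(0) = 16
The Taylor polynomial is Σ f^(k)(0)/k! · t^k.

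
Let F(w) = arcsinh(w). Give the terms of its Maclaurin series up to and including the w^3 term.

-w^3/6 + w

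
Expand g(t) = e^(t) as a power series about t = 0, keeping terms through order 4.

t^4/24 + t^3/6 + t^2/2 + t + 1

Apply the Taylor formula c_k = f^(k)(a)/k!.
g(0) = 1
g′(0) = 1
g′′(0) = 1
g′′′(0) = 1
g^(4)(0) = 1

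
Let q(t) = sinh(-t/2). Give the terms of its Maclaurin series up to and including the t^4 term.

-t^3/48 - t/2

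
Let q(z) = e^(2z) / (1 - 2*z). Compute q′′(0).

20

Expand 1/(denominator) as a geometric series and multiply by the numerator's series.
The coefficient of z^2 in the expansion is 10, so q′′(0) = 2! * (10) = 20.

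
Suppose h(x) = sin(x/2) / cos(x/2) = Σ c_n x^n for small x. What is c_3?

Invert the denominator's series and multiply.
h(0) = 0
h′(0) = 1/2
h′′(0) = 0
h′′′(0) = 1/4
Dividing each by k! gives the coefficients c_0, ..., c_3.

1/24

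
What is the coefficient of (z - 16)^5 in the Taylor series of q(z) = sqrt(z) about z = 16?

7/67108864

Differentiate repeatedly and evaluate at the center.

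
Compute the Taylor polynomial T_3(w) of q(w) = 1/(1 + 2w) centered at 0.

-8*w^3 + 4*w^2 - 2*w + 1

Compute the successive derivatives at the expansion point and divide by k!.
q(0) = 1
q′(0) = -2
q′′(0) = 8
q′′′(0) = -48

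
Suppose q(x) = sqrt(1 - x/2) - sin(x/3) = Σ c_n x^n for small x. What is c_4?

-5/2048

Add the two expansions coefficient-wise.
q(0) = 1
q′(0) = -7/12
q′′(0) = -1/16
q′′′(0) = -17/1728
q^(4)(0) = -15/256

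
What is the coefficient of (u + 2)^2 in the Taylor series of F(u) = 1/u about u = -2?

-1/8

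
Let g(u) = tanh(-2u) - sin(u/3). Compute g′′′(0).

Combine the two series term by term.
The coefficient of u^3 in the expansion is 433/162, so g′′′(0) = 3! * (433/162) = 433/27.

433/27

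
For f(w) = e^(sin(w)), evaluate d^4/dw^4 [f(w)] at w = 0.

-3

Plug the Maclaurin series of the inner function into that of the outer and collect terms.
From the series, [w^4] f = -1/8; multiply by 4! = 24 to get -3.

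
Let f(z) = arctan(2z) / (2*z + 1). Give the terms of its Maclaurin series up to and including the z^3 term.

Multiply the numerator's expansion by the denominator's geometric series.
f(0) = 0
f′(0) = 2
f′′(0) = -8
f′′′(0) = 32
The Taylor polynomial is Σ f^(k)(0)/k! · z^k.

16*z^3/3 - 4*z^2 + 2*z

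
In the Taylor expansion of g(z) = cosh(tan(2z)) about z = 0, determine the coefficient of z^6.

236/15

Compose series: expand the inner function first, then feed it into the outer expansion.
[z^0] = 1;  [z^1] = 0;  [z^2] = 2;  [z^3] = 0;  [z^4] = 6;  [z^5] = 0;  [z^6] = 236/15.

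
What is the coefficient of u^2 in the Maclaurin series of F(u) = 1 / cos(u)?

Invert the denominator's series and multiply.
F(0) = 1
F′(0) = 0
F′′(0) = 1
Dividing each by k! gives the coefficients c_0, ..., c_2.

1/2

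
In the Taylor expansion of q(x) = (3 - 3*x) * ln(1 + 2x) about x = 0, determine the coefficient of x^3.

14

Multiply each power in the prefactor through the base expansion.
q(0) = 0
q′(0) = 6
q′′(0) = -24
q′′′(0) = 84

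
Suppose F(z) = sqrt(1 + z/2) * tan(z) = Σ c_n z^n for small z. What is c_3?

29/96

Take the Cauchy product of the two expansions.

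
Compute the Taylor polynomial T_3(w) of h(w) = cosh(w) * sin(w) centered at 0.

w^3/3 + w

Take the Cauchy product of the two expansions.
[w^0] = 0;  [w^1] = 1;  [w^2] = 0;  [w^3] = 1/3.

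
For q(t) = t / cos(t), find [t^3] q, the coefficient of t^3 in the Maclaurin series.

1/2

Divide the numerator series by the denominator series (power-series long division).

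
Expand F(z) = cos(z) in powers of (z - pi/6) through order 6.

F(pi/6) = sqrt(3)/2
F′(pi/6) = -1/2
F′′(pi/6) = -sqrt(3)/2
F′′′(pi/6) = 1/2
F^(4)(pi/6) = sqrt(3)/2
F^(5)(pi/6) = -1/2
F^(6)(pi/6) = -sqrt(3)/2

-sqrt(3)*(z - pi/6)^6/1440 - (z - pi/6)^5/240 + sqrt(3)*(z - pi/6)^4/48 + (z - pi/6)^3/12 - sqrt(3)*(z - pi/6)^2/4 - (z - pi/6)/2 + sqrt(3)/2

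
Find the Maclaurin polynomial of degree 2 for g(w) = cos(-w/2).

g(0) = 1
g′(0) = 0
g′′(0) = -1/4

1 - w^2/8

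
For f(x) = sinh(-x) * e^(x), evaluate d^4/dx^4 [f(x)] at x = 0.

Expand each factor separately, then convolve coefficients.
From the series, [x^4] f = -1/3; multiply by 4! = 24 to get -8.

-8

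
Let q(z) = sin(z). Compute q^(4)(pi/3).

From the series, [(z - pi/3)^4] q = sqrt(3)/48; multiply by 4! = 24 to get sqrt(3)/2.

sqrt(3)/2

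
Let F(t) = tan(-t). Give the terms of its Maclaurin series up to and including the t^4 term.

-t^3/3 - t

Apply the Taylor formula c_k = f^(k)(a)/k!.
F(0) = 0
F′(0) = -1
F′′(0) = 0
F′′′(0) = -2
F^(4)(0) = 0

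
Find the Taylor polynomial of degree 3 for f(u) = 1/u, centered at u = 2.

-(u - 2)^3/16 + (u - 2)^2/8 - (u - 2)/4 + 1/2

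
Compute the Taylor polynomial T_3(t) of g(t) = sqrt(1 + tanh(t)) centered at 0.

Let u equal the inner series; expand the outer function in u and truncate.
[t^0] = 1;  [t^1] = 1/2;  [t^2] = -1/8;  [t^3] = -5/48.

-5*t^3/48 - t^2/8 + t/2 + 1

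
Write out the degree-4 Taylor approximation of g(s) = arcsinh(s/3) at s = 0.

-s^3/162 + s/3

g(0) = 0
g′(0) = 1/3
g′′(0) = 0
g′′′(0) = -1/27
g^(4)(0) = 0
The Taylor polynomial is Σ g^(k)(0)/k! · s^k.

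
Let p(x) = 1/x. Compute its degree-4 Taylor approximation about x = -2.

-(x + 2)^4/32 - (x + 2)^3/16 - (x + 2)^2/8 - (x + 2)/4 - 1/2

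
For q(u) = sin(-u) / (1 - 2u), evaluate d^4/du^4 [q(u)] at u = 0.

-184

Multiply the two series term by term and collect like powers.
From the series, [u^4] q = -23/3; multiply by 4! = 24 to get -184.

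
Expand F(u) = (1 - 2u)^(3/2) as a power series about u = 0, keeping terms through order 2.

3*u^2/2 - 3*u + 1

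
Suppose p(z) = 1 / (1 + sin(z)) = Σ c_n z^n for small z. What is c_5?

Use the geometric series for the reciprocal, then substitute.
p(0) = 1
p′(0) = -1
p′′(0) = 2
p′′′(0) = -5
p^(4)(0) = 16
p^(5)(0) = -61

-61/120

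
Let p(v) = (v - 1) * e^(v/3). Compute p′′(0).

Distribute the polynomial across the series and collect like powers.
The coefficient of v^2 in the expansion is 5/18, so p′′(0) = 2! * (5/18) = 5/9.

5/9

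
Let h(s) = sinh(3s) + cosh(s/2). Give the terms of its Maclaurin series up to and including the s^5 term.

Combine the two series term by term.
h(0) = 1
h′(0) = 3
h′′(0) = 1/4
h′′′(0) = 27
h^(4)(0) = 1/16
h^(5)(0) = 243
The Taylor polynomial is Σ h^(k)(0)/k! · s^k.

81*s^5/40 + s^4/384 + 9*s^3/2 + s^2/8 + 3*s + 1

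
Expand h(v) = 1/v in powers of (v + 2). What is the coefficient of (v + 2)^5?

-1/64

h(-2) = -1/2
h′(-2) = -1/4
h′′(-2) = -1/4
h′′′(-2) = -3/8
h^(4)(-2) = -3/4
h^(5)(-2) = -15/8
Then c_k = h^(k)(-2)/k! gives each Taylor coefficient.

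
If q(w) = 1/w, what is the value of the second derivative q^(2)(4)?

1/32

Use the known series and substitute for the argument.
The coefficient of (w - 4)^2 in the expansion is 1/64, so q′′(4) = 2! * (1/64) = 1/32.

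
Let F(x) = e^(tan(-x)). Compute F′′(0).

Compose series: expand the inner function first, then feed it into the outer expansion.
The coefficient of x^2 in the expansion is 1/2, so F′′(0) = 2! * (1/2) = 1.

1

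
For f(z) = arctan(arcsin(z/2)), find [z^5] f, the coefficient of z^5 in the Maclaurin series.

Compose series: expand the inner function first, then feed it into the outer expansion.
f(0) = 0
f′(0) = 1/2
f′′(0) = 0
f′′′(0) = -1/8
f^(4)(0) = 0
f^(5)(0) = 13/32
Dividing each by k! gives the coefficients c_0, ..., c_5.

13/3840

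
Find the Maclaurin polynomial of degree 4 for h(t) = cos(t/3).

h(0) = 1
h′(0) = 0
h′′(0) = -1/9
h′′′(0) = 0
h^(4)(0) = 1/81
Then c_k = h^(k)(0)/k! gives each Taylor coefficient.

t^4/1944 - t^2/18 + 1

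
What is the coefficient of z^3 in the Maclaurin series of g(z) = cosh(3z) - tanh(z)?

1/3

Combine the two series term by term.
g(0) = 1
g′(0) = -1
g′′(0) = 9
g′′′(0) = 2
So c_3 = g′′′(0)/3! = 1/3.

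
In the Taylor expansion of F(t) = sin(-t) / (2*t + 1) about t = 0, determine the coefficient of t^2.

Expand 1/(denominator) as a geometric series and multiply by the numerator's series.
F(0) = 0
F′(0) = -1
F′′(0) = 4
So c_2 = F′′(0)/2! = 2.

2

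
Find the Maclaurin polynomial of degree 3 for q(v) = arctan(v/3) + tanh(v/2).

-35*v^3/648 + 5*v/6

Expand each term separately and add.
q(0) = 0
q′(0) = 5/6
q′′(0) = 0
q′′′(0) = -35/108
The Taylor polynomial is Σ q^(k)(0)/k! · v^k.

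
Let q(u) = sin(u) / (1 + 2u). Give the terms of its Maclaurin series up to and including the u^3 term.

Multiply the two series term by term and collect like powers.
q(0) = 0
q′(0) = 1
q′′(0) = -4
q′′′(0) = 23
The Taylor polynomial is Σ q^(k)(0)/k! · u^k.

23*u^3/6 - 2*u^2 + u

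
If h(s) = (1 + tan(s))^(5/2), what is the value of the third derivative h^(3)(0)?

Plug the Maclaurin series of the inner function into that of the outer and collect terms.
The coefficient of s^3 in the expansion is 55/48, so h′′′(0) = 3! * (55/48) = 55/8.

55/8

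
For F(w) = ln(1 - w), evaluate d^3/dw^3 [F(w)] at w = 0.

-2

The coefficient of w^3 in the expansion is -1/3, so F′′′(0) = 3! * (-1/3) = -2.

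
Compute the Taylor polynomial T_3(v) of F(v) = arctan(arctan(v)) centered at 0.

Plug the Maclaurin series of the inner function into that of the outer and collect terms.
F(0) = 0
F′(0) = 1
F′′(0) = 0
F′′′(0) = -4

-2*v^3/3 + v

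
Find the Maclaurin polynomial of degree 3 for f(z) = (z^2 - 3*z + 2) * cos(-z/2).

3*z^3/8 + 3*z^2/4 - 3*z + 2

Shift and add copies of the series according to the polynomial's terms.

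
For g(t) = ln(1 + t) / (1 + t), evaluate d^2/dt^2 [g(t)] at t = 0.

Write out both Maclaurin series and multiply, keeping only the needed powers.
The coefficient of t^2 in the expansion is -3/2, so g′′(0) = 2! * (-3/2) = -3.

-3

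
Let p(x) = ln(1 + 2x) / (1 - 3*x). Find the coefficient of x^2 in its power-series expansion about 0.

4

Expand 1/(denominator) as a geometric series and multiply by the numerator's series.
p(0) = 0
p′(0) = 2
p′′(0) = 8
So c_2 = p′′(0)/2! = 4.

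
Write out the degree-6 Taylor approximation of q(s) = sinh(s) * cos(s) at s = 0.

Expand each factor separately, then convolve coefficients.
q(0) = 0
q′(0) = 1
q′′(0) = 0
q′′′(0) = -2
q^(4)(0) = 0
q^(5)(0) = -4
q^(6)(0) = 0
Then c_k = q^(k)(0)/k! gives each Taylor coefficient.

-s^5/30 - s^3/3 + s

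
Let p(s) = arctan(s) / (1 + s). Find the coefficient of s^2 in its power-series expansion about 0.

Multiply the two series term by term and collect like powers.
p(0) = 0
p′(0) = 1
p′′(0) = -2

-1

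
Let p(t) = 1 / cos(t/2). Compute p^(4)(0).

5/16

Write the quotient as an unknown series and match coefficients against numerator = denominator · series.
The coefficient of t^4 in the expansion is 5/384, so p^(4)(0) = 4! * (5/384) = 5/16.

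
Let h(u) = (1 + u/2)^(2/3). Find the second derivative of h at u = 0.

-1/18

The coefficient of u^2 in the expansion is -1/36, so h′′(0) = 2! * (-1/36) = -1/18.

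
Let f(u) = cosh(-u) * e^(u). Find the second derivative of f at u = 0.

Multiply the two series term by term and collect like powers.
The coefficient of u^2 in the expansion is 1, so f′′(0) = 2! * (1) = 2.

2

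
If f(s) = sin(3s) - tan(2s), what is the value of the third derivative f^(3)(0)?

Expand each term separately and add.
From the series, [s^3] f = -43/6; multiply by 3! = 6 to get -43.

-43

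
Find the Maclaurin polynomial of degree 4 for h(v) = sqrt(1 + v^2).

h(0) = 1
h′(0) = 0
h′′(0) = 1
h′′′(0) = 0
h^(4)(0) = -3

-v^4/8 + v^2/2 + 1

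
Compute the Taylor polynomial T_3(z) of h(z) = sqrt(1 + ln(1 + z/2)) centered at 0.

17*z^3/384 - 3*z^2/32 + z/4 + 1

Let u equal the inner series; expand the outer function in u and truncate.
h(0) = 1
h′(0) = 1/4
h′′(0) = -3/16
h′′′(0) = 17/64
Dividing each by k! gives the coefficients c_0, ..., c_3.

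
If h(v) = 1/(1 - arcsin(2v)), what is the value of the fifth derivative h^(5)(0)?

Compose series: expand the inner function first, then feed it into the outer expansion.
From the series, [v^5] h = 252/5; multiply by 5! = 120 to get 6048.

6048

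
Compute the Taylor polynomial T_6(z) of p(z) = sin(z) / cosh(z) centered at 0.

Invert the denominator's series and multiply.
p(0) = 0
p′(0) = 1
p′′(0) = 0
p′′′(0) = -4
p^(4)(0) = 0
p^(5)(0) = 36
p^(6)(0) = 0

3*z^5/10 - 2*z^3/3 + z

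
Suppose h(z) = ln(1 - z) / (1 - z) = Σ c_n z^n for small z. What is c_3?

-11/6

Multiply the two series term by term and collect like powers.
h(0) = 0
h′(0) = -1
h′′(0) = -3
h′′′(0) = -11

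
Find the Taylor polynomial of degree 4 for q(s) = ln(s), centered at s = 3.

Differentiate repeatedly and evaluate at the center.
q(3) = ln(3)
q′(3) = 1/3
q′′(3) = -1/9
q′′′(3) = 2/27
q^(4)(3) = -2/27

-(s - 3)^4/324 + (s - 3)^3/81 - (s - 3)^2/18 + (s - 3)/3 + ln(3)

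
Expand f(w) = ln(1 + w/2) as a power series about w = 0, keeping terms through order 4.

f(0) = 0
f′(0) = 1/2
f′′(0) = -1/4
f′′′(0) = 1/4
f^(4)(0) = -3/8
The Taylor polynomial is Σ f^(k)(0)/k! · w^k.

-w^4/64 + w^3/24 - w^2/8 + w/2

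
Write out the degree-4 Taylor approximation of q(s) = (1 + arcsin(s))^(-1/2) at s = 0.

51*s^4/128 - 19*s^3/48 + 3*s^2/8 - s/2 + 1

Let u equal the inner series; expand the outer function in u and truncate.
q(0) = 1
q′(0) = -1/2
q′′(0) = 3/4
q′′′(0) = -19/8
q^(4)(0) = 153/16
Dividing each by k! gives the coefficients c_0, ..., c_4.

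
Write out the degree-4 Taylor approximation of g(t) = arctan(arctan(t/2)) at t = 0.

-t^3/12 + t/2

Compose series: expand the inner function first, then feed it into the outer expansion.
g(0) = 0
g′(0) = 1/2
g′′(0) = 0
g′′′(0) = -1/2
g^(4)(0) = 0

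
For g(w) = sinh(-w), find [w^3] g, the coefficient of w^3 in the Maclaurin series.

g(0) = 0
g′(0) = -1
g′′(0) = 0
g′′′(0) = -1
So c_3 = g′′′(0)/3! = -1/6.

-1/6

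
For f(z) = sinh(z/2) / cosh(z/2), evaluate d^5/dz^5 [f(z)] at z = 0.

1/2

Write the quotient as an unknown series and match coefficients against numerator = denominator · series.
From the series, [z^5] f = 1/240; multiply by 5! = 120 to get 1/2.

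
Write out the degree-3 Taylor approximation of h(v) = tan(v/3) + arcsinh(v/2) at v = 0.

Expand each term separately and add.
h(0) = 0
h′(0) = 5/6
h′′(0) = 0
h′′′(0) = -11/216
Dividing each by k! gives the coefficients c_0, ..., c_3.

-11*v^3/1296 + 5*v/6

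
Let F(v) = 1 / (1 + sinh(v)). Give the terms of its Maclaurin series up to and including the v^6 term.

Expand as Σ (-1)^k u^k with u equal to the inner function's series.
F(0) = 1
F′(0) = -1
F′′(0) = 2
F′′′(0) = -7
F^(4)(0) = 32
F^(5)(0) = -181
F^(6)(0) = 1232

77*v^6/45 - 181*v^5/120 + 4*v^4/3 - 7*v^3/6 + v^2 - v + 1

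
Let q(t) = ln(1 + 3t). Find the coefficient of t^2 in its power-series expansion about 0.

Compute the successive derivatives at the expansion point and divide by k!.

-9/2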